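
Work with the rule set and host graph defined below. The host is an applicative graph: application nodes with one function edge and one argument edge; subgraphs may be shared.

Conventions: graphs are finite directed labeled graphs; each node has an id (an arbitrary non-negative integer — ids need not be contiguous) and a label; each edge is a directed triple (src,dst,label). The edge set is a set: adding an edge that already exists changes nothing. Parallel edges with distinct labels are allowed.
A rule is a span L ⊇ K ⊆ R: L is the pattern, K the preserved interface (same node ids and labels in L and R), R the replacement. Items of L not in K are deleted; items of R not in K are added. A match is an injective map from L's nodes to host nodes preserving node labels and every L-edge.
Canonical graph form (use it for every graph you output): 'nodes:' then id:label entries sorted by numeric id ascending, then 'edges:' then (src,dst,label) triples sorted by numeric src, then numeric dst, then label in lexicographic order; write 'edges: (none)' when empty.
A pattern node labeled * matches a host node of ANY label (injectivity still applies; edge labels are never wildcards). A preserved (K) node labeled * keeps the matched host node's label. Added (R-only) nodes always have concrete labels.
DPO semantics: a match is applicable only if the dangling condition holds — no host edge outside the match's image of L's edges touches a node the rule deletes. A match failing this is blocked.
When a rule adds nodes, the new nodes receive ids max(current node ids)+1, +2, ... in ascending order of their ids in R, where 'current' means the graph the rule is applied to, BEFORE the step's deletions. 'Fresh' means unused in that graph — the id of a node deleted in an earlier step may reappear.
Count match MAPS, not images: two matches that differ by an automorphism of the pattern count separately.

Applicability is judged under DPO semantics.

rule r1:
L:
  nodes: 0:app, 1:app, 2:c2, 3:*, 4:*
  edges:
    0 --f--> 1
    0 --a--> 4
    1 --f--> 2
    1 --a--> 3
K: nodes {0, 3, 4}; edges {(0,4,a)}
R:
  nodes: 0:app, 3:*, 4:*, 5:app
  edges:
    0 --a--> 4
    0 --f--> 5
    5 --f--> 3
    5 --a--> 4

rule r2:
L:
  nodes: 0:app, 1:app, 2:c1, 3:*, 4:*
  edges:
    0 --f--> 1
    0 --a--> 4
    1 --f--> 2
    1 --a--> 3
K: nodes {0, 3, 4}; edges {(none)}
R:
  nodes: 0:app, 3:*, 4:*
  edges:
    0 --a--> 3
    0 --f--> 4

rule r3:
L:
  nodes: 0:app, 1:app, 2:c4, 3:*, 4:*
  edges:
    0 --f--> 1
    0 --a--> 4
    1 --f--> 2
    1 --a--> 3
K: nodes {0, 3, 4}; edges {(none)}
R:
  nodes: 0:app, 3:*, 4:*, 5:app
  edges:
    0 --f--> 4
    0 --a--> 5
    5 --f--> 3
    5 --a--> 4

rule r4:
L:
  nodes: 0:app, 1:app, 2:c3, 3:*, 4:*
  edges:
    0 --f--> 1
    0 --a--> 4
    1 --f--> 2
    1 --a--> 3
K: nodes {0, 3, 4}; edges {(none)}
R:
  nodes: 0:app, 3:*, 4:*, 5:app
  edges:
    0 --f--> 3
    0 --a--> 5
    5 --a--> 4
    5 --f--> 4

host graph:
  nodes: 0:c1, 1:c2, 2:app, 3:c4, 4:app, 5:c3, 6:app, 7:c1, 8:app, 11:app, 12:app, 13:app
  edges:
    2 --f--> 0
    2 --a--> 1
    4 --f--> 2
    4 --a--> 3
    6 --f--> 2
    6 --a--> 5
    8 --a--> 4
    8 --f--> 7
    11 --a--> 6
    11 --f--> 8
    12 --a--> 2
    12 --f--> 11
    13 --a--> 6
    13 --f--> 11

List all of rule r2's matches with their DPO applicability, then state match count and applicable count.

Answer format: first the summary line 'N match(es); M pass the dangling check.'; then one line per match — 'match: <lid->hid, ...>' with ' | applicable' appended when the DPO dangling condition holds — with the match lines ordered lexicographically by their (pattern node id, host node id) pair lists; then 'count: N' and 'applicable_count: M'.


3 match(es); 1 pass the dangling check.
match: 0->4, 1->2, 2->0, 3->1, 4->3
match: 0->6, 1->2, 2->0, 3->1, 4->5
match: 0->11, 1->8, 2->7, 3->4, 4->6 | applicable
count: 3
applicable_count: 1


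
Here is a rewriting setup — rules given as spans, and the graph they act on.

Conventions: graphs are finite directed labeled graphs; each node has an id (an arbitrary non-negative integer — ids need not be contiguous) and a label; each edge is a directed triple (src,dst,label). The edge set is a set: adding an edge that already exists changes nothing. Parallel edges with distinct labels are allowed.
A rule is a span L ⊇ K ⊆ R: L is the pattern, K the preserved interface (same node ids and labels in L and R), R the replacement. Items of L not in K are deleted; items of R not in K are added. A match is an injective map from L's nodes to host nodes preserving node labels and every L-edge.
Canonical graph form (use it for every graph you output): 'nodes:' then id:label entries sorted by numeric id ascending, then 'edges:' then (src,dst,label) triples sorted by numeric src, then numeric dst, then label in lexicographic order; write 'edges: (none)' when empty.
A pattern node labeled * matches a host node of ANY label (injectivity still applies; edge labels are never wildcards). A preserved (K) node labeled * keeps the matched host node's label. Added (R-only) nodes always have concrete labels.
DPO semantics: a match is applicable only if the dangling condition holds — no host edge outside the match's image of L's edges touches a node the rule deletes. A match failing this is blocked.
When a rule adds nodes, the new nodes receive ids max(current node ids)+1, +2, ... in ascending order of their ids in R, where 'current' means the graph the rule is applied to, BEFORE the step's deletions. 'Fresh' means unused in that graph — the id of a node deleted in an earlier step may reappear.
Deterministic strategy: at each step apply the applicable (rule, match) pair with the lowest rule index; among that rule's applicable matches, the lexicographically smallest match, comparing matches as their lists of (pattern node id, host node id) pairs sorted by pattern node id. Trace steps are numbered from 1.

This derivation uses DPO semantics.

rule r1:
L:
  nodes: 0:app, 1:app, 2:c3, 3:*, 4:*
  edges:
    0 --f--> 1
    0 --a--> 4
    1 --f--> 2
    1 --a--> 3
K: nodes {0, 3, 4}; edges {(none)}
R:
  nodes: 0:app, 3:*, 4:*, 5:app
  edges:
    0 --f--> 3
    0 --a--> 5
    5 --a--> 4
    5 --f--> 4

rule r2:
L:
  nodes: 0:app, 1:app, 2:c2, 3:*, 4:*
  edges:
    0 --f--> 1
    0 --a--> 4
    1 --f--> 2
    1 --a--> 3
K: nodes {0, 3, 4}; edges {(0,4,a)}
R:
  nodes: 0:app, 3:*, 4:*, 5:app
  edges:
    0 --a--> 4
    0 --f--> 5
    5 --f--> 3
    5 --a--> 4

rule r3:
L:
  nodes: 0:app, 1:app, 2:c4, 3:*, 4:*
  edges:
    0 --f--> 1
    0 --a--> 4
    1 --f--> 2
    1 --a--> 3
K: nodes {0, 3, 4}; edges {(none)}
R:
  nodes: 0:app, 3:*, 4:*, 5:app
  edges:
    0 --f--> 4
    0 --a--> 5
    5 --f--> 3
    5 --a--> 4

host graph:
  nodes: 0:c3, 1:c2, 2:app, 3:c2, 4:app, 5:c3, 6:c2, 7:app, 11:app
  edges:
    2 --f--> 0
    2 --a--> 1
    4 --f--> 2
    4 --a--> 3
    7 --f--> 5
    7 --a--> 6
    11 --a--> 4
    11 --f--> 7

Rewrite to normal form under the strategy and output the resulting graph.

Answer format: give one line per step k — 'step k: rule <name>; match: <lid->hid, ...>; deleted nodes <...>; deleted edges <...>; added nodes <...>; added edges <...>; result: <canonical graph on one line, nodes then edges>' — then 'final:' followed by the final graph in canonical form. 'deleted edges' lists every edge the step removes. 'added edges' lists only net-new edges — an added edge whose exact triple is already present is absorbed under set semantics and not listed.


step 1: rule r1; match: 0->4, 1->2, 2->0, 3->1, 4->3; deleted nodes 0, 2; deleted edges (2,0,f); (2,1,a); (4,2,f); (4,3,a); added nodes 12; added edges (4,1,f); (4,12,a); (12,3,a); (12,3,f); result: nodes: 1:c2, 3:c2, 4:app, 5:c3, 6:c2, 7:app, 11:app, 12:app edges: (4,1,f); (4,12,a); (7,5,f); (7,6,a); (11,4,a); (11,7,f); (12,3,a); (12,3,f)
step 2: rule r1; match: 0->11, 1->7, 2->5, 3->6, 4->4; deleted nodes 5, 7; deleted edges (7,5,f); (7,6,a); (11,4,a); (11,7,f); added nodes 13; added edges (11,6,f); (11,13,a); (13,4,a); (13,4,f); result: nodes: 1:c2, 3:c2, 4:app, 6:c2, 11:app, 12:app, 13:app edges: (4,1,f); (4,12,a); (11,6,f); (11,13,a); (12,3,a); (12,3,f); (13,4,a); (13,4,f)
final:
nodes: 1:c2, 3:c2, 4:app, 6:c2, 11:app, 12:app, 13:app
edges: (4,1,f); (4,12,a); (11,6,f); (11,13,a); (12,3,a); (12,3,f); (13,4,a); (13,4,f)


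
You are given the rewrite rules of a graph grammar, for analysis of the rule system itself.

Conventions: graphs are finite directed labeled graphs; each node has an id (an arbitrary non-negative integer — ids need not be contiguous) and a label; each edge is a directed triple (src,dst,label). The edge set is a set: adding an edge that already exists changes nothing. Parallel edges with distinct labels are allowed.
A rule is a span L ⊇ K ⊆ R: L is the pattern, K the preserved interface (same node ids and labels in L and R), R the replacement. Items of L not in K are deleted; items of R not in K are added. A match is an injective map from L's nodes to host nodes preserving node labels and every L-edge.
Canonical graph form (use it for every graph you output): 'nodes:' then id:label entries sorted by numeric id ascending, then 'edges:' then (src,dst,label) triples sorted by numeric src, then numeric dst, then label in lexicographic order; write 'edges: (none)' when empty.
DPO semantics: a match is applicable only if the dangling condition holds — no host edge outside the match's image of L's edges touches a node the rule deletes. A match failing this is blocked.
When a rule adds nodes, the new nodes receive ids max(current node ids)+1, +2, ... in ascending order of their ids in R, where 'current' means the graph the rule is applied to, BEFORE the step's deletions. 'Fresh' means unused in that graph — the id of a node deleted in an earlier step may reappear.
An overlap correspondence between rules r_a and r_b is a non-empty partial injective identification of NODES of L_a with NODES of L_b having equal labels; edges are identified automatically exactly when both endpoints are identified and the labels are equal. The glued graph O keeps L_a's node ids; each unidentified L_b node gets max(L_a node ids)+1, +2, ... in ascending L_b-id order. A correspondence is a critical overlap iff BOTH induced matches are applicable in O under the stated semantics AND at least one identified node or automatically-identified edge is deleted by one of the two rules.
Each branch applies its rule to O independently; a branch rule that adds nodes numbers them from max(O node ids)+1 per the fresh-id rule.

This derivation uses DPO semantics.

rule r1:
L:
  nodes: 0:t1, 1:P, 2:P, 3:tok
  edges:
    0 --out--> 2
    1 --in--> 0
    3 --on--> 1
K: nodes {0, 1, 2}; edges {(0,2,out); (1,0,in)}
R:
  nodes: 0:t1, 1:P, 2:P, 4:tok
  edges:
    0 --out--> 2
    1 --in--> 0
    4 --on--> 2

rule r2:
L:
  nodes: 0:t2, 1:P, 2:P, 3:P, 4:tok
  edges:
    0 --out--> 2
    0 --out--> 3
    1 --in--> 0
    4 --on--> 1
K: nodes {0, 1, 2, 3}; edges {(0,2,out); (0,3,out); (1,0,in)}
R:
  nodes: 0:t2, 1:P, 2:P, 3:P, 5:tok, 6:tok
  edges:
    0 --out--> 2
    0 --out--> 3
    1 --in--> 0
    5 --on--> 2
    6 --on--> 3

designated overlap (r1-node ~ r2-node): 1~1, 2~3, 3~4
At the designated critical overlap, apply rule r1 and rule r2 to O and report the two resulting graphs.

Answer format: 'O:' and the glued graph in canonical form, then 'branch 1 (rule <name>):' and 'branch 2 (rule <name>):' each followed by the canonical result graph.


O:
nodes: 0:t1, 1:P, 2:P, 3:tok, 4:t2, 5:P
edges: (0,2,out); (1,0,in); (1,4,in); (3,1,on); (4,2,out); (4,5,out)
branch 1 (rule r1):
nodes: 0:t1, 1:P, 2:P, 4:t2, 5:P, 6:tok
edges: (0,2,out); (1,0,in); (1,4,in); (4,2,out); (4,5,out); (6,2,on)
branch 2 (rule r2):
nodes: 0:t1, 1:P, 2:P, 4:t2, 5:P, 6:tok, 7:tok
edges: (0,2,out); (1,0,in); (1,4,in); (4,2,out); (4,5,out); (6,5,on); (7,2,on)


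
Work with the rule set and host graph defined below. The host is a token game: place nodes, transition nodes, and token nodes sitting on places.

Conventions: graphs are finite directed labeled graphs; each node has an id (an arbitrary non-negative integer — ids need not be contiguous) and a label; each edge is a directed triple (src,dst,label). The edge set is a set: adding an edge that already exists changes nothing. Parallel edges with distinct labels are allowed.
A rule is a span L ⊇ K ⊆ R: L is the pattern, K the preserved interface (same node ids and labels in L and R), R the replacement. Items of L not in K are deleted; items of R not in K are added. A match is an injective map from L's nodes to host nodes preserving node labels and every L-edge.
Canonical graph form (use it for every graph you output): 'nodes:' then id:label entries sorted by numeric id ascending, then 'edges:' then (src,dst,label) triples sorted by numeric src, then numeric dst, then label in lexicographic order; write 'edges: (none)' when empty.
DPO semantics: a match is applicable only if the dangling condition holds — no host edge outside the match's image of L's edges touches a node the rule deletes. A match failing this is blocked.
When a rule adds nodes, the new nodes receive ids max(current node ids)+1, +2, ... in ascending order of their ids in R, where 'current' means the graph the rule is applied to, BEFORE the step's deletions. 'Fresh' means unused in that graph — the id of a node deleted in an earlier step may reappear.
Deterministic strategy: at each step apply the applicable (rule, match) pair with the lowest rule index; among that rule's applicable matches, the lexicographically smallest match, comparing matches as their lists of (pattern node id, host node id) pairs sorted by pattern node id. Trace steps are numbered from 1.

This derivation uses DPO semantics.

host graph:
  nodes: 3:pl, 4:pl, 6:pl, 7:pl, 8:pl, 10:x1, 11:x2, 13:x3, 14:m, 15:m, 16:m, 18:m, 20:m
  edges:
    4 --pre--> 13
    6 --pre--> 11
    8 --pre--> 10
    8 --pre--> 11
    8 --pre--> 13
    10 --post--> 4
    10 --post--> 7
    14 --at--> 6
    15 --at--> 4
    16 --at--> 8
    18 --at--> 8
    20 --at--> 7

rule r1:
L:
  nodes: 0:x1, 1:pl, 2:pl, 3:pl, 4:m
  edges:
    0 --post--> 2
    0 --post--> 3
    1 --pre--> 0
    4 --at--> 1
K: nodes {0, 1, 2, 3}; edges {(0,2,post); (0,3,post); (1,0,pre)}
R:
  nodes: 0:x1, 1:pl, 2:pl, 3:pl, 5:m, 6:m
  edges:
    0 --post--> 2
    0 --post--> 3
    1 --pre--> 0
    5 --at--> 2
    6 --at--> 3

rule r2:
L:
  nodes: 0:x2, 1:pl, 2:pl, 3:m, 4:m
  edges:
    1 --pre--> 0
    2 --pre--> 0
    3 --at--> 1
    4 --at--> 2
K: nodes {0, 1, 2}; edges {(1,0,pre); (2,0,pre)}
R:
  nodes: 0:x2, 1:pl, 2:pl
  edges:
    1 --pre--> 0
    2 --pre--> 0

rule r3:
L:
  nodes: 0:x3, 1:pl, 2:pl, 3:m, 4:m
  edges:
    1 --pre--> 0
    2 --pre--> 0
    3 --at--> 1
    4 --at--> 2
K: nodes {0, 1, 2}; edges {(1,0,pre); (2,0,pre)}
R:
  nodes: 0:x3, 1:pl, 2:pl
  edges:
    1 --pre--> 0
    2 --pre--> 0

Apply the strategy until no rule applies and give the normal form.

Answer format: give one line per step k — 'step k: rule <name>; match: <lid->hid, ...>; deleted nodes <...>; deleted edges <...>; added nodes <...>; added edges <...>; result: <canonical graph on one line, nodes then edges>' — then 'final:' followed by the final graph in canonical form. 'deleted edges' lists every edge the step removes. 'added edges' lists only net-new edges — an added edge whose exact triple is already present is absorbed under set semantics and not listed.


step 1: rule r1; match: 0->10, 1->8, 2->4, 3->7, 4->16; deleted nodes 16; deleted edges (16,8,at); added nodes 21, 22; added edges (21,4,at); (22,7,at); result: nodes: 3:pl, 4:pl, 6:pl, 7:pl, 8:pl, 10:x1, 11:x2, 13:x3, 14:m, 15:m, 18:m, 20:m, 21:m, 22:m edges: (4,13,pre); (6,11,pre); (8,10,pre); (8,11,pre); (8,13,pre); (10,4,post); (10,7,post); (14,6,at); (15,4,at); (18,8,at); (20,7,at); (21,4,at); (22,7,at)
step 2: rule r1; match: 0->10, 1->8, 2->4, 3->7, 4->18; deleted nodes 18; deleted edges (18,8,at); added nodes 23, 24; added edges (23,4,at); (24,7,at); result: nodes: 3:pl, 4:pl, 6:pl, 7:pl, 8:pl, 10:x1, 11:x2, 13:x3, 14:m, 15:m, 20:m, 21:m, 22:m, 23:m, 24:m edges: (4,13,pre); (6,11,pre); (8,10,pre); (8,11,pre); (8,13,pre); (10,4,post); (10,7,post); (14,6,at); (15,4,at); (20,7,at); (21,4,at); (22,7,at); (23,4,at); (24,7,at)
final:
nodes: 3:pl, 4:pl, 6:pl, 7:pl, 8:pl, 10:x1, 11:x2, 13:x3, 14:m, 15:m, 20:m, 21:m, 22:m, 23:m, 24:m
edges: (4,13,pre); (6,11,pre); (8,10,pre); (8,11,pre); (8,13,pre); (10,4,post); (10,7,post); (14,6,at); (15,4,at); (20,7,at); (21,4,at); (22,7,at); (23,4,at); (24,7,at)


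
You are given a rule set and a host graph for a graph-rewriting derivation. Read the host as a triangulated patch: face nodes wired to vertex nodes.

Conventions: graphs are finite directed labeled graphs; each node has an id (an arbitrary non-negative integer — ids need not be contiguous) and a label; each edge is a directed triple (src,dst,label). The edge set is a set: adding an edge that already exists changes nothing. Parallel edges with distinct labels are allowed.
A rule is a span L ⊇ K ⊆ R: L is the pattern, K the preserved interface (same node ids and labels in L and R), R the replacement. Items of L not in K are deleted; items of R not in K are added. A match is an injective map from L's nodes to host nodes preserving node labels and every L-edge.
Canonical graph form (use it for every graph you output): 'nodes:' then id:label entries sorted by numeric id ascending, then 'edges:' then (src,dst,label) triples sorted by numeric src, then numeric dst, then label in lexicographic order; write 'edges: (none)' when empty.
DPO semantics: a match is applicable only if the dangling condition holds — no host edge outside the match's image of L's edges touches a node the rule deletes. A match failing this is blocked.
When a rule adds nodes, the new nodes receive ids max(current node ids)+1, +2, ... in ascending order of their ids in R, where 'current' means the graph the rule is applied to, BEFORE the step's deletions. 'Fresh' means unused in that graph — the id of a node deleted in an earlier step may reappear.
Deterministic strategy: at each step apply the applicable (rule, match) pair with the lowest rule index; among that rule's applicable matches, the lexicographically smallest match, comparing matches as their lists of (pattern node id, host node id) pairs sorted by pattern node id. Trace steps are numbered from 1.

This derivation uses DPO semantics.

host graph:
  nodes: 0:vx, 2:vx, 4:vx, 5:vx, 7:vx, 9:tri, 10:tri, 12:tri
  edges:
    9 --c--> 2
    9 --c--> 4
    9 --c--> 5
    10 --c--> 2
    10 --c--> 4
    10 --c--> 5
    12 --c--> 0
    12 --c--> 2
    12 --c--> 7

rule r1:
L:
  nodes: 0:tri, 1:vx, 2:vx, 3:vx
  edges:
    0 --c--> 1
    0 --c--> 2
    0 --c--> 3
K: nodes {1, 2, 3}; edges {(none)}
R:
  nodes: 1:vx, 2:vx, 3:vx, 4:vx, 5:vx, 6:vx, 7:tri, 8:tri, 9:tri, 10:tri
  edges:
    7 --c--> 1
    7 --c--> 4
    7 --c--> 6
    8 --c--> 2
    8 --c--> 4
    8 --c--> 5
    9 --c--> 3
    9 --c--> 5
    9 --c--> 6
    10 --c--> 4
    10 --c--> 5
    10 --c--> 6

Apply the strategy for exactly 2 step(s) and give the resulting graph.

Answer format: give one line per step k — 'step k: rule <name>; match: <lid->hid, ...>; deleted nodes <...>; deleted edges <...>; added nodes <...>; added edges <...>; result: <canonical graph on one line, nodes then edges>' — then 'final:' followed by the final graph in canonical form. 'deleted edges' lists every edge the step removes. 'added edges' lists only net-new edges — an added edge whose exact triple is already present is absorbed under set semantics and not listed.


step 1: rule r1; match: 0->9, 1->2, 2->4, 3->5; deleted nodes 9; deleted edges (9,2,c); (9,4,c); (9,5,c); added nodes 13, 14, 15, 16, 17, 18, 19; added edges (16,2,c); (16,13,c); (16,15,c); (17,4,c); (17,13,c); (17,14,c); (18,5,c); (18,14,c); (18,15,c); (19,13,c); (19,14,c); (19,15,c); result: nodes: 0:vx, 2:vx, 4:vx, 5:vx, 7:vx, 10:tri, 12:tri, 13:vx, 14:vx, 15:vx, 16:tri, 17:tri, 18:tri, 19:tri edges: (10,2,c); (10,4,c); (10,5,c); (12,0,c); (12,2,c); (12,7,c); (16,2,c); (16,13,c); (16,15,c); (17,4,c); (17,13,c); (17,14,c); (18,5,c); (18,14,c); (18,15,c); (19,13,c); (19,14,c); (19,15,c)
step 2: rule r1; match: 0->10, 1->2, 2->4, 3->5; deleted nodes 10; deleted edges (10,2,c); (10,4,c); (10,5,c); added nodes 20, 21, 22, 23, 24, 25, 26; added edges (23,2,c); (23,20,c); (23,22,c); (24,4,c); (24,20,c); (24,21,c); (25,5,c); (25,21,c); (25,22,c); (26,20,c); (26,21,c); (26,22,c); result: nodes: 0:vx, 2:vx, 4:vx, 5:vx, 7:vx, 12:tri, 13:vx, 14:vx, 15:vx, 16:tri, 17:tri, 18:tri, 19:tri, 20:vx, 21:vx, 22:vx, 23:tri, 24:tri, 25:tri, 26:tri edges: (12,0,c); (12,2,c); (12,7,c); (16,2,c); (16,13,c); (16,15,c); (17,4,c); (17,13,c); (17,14,c); (18,5,c); (18,14,c); (18,15,c); (19,13,c); (19,14,c); (19,15,c); (23,2,c); (23,20,c); (23,22,c); (24,4,c); (24,20,c); (24,21,c); (25,5,c); (25,21,c); (25,22,c); (26,20,c); (26,21,c); (26,22,c)
final:
nodes: 0:vx, 2:vx, 4:vx, 5:vx, 7:vx, 12:tri, 13:vx, 14:vx, 15:vx, 16:tri, 17:tri, 18:tri, 19:tri, 20:vx, 21:vx, 22:vx, 23:tri, 24:tri, 25:tri, 26:tri
edges: (12,0,c); (12,2,c); (12,7,c); (16,2,c); (16,13,c); (16,15,c); (17,4,c); (17,13,c); (17,14,c); (18,5,c); (18,14,c); (18,15,c); (19,13,c); (19,14,c); (19,15,c); (23,2,c); (23,20,c); (23,22,c); (24,4,c); (24,20,c); (24,21,c); (25,5,c); (25,21,c); (25,22,c); (26,20,c); (26,21,c); (26,22,c)


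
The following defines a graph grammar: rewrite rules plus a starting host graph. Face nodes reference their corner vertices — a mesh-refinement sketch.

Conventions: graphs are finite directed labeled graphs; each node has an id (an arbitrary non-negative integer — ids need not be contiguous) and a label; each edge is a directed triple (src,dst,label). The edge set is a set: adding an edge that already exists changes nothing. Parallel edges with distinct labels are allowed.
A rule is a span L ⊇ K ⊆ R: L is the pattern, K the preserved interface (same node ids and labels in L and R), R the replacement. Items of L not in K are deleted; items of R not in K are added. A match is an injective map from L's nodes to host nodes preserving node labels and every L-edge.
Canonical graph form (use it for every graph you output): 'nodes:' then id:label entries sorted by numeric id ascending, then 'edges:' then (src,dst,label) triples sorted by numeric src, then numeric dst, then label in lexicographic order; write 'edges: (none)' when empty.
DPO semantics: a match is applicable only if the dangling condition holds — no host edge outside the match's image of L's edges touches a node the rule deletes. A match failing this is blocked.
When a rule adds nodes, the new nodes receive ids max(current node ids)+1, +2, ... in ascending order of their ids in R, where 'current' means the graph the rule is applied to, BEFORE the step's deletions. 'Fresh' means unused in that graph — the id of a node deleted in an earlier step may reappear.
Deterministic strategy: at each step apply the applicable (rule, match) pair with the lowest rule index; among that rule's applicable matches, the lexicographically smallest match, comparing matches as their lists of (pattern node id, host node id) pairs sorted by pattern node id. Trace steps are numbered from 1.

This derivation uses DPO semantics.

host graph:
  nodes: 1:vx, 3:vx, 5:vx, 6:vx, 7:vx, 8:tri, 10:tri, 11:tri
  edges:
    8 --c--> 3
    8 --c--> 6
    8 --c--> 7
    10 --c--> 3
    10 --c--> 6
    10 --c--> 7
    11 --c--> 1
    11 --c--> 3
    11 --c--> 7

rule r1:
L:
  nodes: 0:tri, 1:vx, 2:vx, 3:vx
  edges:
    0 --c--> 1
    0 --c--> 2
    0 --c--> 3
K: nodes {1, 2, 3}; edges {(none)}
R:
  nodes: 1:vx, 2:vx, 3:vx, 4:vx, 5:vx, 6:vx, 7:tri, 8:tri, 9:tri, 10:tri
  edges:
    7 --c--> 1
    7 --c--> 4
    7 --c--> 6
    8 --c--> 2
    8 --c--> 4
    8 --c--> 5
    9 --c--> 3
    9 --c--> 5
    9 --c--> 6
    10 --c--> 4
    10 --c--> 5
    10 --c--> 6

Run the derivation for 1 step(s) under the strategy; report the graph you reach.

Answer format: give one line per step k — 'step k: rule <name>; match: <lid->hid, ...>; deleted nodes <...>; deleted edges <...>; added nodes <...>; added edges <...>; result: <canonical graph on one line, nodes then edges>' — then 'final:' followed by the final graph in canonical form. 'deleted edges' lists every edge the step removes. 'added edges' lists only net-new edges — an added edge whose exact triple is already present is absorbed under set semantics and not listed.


step 1: rule r1; match: 0->8, 1->3, 2->6, 3->7; deleted nodes 8; deleted edges (8,3,c); (8,6,c); (8,7,c); added nodes 12, 13, 14, 15, 16, 17, 18; added edges (15,3,c); (15,12,c); (15,14,c); (16,6,c); (16,12,c); (16,13,c); (17,7,c); (17,13,c); (17,14,c); (18,12,c); (18,13,c); (18,14,c); result: nodes: 1:vx, 3:vx, 5:vx, 6:vx, 7:vx, 10:tri, 11:tri, 12:vx, 13:vx, 14:vx, 15:tri, 16:tri, 17:tri, 18:tri edges: (10,3,c); (10,6,c); (10,7,c); (11,1,c); (11,3,c); (11,7,c); (15,3,c); (15,12,c); (15,14,c); (16,6,c); (16,12,c); (16,13,c); (17,7,c); (17,13,c); (17,14,c); (18,12,c); (18,13,c); (18,14,c)
final:
nodes: 1:vx, 3:vx, 5:vx, 6:vx, 7:vx, 10:tri, 11:tri, 12:vx, 13:vx, 14:vx, 15:tri, 16:tri, 17:tri, 18:tri
edges: (10,3,c); (10,6,c); (10,7,c); (11,1,c); (11,3,c); (11,7,c); (15,3,c); (15,12,c); (15,14,c); (16,6,c); (16,12,c); (16,13,c); (17,7,c); (17,13,c); (17,14,c); (18,12,c); (18,13,c); (18,14,c)


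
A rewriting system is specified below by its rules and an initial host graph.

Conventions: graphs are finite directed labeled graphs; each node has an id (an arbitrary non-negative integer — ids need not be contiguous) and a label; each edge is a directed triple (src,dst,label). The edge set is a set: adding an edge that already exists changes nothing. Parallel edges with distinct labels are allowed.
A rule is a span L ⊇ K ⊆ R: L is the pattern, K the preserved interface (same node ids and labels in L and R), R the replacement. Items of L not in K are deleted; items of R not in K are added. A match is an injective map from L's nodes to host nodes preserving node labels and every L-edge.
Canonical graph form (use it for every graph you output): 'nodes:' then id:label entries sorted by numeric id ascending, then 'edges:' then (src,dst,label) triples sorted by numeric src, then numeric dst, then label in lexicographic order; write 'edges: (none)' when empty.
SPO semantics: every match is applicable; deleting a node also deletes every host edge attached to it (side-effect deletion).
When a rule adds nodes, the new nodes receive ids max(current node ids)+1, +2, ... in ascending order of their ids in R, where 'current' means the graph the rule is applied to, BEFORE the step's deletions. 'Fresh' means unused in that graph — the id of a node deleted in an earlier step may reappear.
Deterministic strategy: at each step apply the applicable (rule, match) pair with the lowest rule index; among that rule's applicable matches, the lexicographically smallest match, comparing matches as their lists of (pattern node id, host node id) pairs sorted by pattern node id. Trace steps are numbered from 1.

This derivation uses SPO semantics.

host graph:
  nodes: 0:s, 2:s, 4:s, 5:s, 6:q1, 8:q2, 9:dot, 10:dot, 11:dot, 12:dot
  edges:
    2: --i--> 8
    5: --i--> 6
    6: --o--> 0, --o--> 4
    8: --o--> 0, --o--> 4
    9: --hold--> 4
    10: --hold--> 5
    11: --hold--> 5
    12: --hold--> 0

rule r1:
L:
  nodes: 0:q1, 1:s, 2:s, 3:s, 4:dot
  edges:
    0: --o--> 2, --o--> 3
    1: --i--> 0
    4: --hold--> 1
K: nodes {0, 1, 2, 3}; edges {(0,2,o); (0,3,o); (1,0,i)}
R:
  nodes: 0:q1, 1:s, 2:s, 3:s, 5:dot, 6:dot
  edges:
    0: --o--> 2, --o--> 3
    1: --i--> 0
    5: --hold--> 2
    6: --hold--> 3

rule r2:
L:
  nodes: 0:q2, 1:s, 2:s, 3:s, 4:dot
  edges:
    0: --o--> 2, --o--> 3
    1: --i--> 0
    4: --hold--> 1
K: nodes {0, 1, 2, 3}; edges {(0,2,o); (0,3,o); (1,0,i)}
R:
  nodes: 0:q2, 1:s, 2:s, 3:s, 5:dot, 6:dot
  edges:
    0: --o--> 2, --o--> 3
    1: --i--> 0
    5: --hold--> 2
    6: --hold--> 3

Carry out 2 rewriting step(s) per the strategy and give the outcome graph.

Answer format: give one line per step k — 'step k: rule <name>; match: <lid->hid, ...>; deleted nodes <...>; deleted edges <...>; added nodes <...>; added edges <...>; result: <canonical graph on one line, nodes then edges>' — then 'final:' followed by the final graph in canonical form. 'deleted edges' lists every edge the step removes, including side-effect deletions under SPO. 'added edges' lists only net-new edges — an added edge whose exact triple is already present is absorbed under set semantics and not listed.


step 1: rule r1; match: 0->6, 1->5, 2->0, 3->4, 4->10; deleted nodes 10; deleted edges (10,5,hold); added nodes 13, 14; added edges (13,0,hold); (14,4,hold); result: nodes: 0:s, 2:s, 4:s, 5:s, 6:q1, 8:q2, 9:dot, 11:dot, 12:dot, 13:dot, 14:dot edges: (2,8,i); (5,6,i); (6,0,o); (6,4,o); (8,0,o); (8,4,o); (9,4,hold); (11,5,hold); (12,0,hold); (13,0,hold); (14,4,hold)
step 2: rule r1; match: 0->6, 1->5, 2->0, 3->4, 4->11; deleted nodes 11; deleted edges (11,5,hold); added nodes 15, 16; added edges (15,0,hold); (16,4,hold); result: nodes: 0:s, 2:s, 4:s, 5:s, 6:q1, 8:q2, 9:dot, 12:dot, 13:dot, 14:dot, 15:dot, 16:dot edges: (2,8,i); (5,6,i); (6,0,o); (6,4,o); (8,0,o); (8,4,o); (9,4,hold); (12,0,hold); (13,0,hold); (14,4,hold); (15,0,hold); (16,4,hold)
final:
nodes: 0:s, 2:s, 4:s, 5:s, 6:q1, 8:q2, 9:dot, 12:dot, 13:dot, 14:dot, 15:dot, 16:dot
edges: (2,8,i); (5,6,i); (6,0,o); (6,4,o); (8,0,o); (8,4,o); (9,4,hold); (12,0,hold); (13,0,hold); (14,4,hold); (15,0,hold); (16,4,hold)


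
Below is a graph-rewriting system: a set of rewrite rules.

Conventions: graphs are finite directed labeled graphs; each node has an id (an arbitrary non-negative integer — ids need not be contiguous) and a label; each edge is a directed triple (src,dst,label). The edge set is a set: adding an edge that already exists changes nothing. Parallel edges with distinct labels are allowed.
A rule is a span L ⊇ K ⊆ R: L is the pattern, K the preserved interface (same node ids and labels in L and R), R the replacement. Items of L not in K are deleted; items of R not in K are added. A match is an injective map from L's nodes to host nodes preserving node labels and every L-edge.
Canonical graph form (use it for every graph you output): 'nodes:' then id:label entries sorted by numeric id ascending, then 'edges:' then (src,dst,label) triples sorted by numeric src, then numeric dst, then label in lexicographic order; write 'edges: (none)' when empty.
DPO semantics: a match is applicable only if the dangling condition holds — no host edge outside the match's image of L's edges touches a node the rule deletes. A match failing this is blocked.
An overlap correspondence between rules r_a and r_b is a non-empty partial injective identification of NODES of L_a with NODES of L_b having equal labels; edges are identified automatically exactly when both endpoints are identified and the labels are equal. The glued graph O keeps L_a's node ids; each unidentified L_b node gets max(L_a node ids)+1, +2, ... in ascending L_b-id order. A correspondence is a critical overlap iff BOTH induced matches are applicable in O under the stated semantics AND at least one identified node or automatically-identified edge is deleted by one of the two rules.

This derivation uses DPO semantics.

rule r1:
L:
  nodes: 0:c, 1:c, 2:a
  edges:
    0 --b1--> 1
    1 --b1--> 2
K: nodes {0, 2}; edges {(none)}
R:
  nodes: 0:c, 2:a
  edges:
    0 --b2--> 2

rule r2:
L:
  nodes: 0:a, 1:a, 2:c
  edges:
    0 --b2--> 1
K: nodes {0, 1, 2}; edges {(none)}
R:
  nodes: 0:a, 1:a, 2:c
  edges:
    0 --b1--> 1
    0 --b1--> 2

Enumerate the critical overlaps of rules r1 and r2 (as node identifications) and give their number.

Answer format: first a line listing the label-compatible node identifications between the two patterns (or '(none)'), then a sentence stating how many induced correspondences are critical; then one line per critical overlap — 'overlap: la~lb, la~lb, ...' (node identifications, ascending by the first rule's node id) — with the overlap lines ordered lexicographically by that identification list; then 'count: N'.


label-compatible node identifications between L(r1) and L(r2): 0~2, 1~2, 2~0, 2~1
3 of the induced correspondences are critical overlaps of r1 and r2.
overlap: 1~2
overlap: 1~2, 2~0
overlap: 1~2, 2~1
count: 3


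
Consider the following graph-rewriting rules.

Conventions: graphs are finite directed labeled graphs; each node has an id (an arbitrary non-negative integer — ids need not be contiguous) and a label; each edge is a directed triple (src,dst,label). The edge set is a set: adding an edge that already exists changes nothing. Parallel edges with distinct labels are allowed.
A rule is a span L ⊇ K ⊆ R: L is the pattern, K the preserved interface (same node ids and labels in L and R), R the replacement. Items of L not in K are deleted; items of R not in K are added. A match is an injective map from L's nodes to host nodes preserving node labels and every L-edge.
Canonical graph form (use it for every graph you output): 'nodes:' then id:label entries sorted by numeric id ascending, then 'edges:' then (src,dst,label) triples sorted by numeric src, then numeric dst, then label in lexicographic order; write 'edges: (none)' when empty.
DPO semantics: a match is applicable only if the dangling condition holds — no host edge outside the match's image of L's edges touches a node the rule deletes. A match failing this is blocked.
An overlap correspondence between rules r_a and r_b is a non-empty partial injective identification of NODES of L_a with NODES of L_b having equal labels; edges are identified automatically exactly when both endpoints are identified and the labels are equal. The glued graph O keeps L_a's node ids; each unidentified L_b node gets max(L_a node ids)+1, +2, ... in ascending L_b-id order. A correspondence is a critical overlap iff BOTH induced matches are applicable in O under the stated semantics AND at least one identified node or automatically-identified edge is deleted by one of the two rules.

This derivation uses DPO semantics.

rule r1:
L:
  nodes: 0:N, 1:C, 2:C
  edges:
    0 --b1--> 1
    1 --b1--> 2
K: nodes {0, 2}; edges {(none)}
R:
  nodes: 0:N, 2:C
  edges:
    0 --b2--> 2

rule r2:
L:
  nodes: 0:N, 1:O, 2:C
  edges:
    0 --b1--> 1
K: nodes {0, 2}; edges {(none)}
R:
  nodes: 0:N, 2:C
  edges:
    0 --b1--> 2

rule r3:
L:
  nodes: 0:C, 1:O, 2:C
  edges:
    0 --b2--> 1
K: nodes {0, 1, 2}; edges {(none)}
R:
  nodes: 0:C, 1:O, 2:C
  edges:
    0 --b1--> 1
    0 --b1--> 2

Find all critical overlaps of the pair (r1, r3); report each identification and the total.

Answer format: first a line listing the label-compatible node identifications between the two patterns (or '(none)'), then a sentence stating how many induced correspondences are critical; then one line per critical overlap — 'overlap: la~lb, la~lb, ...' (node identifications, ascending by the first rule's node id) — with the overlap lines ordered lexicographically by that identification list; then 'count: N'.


label-compatible node identifications between L(r1) and L(r3): 1~0, 1~2, 2~0, 2~2
2 of the induced correspondences are critical overlaps of r1 and r3.
overlap: 1~2
overlap: 1~2, 2~0
count: 2


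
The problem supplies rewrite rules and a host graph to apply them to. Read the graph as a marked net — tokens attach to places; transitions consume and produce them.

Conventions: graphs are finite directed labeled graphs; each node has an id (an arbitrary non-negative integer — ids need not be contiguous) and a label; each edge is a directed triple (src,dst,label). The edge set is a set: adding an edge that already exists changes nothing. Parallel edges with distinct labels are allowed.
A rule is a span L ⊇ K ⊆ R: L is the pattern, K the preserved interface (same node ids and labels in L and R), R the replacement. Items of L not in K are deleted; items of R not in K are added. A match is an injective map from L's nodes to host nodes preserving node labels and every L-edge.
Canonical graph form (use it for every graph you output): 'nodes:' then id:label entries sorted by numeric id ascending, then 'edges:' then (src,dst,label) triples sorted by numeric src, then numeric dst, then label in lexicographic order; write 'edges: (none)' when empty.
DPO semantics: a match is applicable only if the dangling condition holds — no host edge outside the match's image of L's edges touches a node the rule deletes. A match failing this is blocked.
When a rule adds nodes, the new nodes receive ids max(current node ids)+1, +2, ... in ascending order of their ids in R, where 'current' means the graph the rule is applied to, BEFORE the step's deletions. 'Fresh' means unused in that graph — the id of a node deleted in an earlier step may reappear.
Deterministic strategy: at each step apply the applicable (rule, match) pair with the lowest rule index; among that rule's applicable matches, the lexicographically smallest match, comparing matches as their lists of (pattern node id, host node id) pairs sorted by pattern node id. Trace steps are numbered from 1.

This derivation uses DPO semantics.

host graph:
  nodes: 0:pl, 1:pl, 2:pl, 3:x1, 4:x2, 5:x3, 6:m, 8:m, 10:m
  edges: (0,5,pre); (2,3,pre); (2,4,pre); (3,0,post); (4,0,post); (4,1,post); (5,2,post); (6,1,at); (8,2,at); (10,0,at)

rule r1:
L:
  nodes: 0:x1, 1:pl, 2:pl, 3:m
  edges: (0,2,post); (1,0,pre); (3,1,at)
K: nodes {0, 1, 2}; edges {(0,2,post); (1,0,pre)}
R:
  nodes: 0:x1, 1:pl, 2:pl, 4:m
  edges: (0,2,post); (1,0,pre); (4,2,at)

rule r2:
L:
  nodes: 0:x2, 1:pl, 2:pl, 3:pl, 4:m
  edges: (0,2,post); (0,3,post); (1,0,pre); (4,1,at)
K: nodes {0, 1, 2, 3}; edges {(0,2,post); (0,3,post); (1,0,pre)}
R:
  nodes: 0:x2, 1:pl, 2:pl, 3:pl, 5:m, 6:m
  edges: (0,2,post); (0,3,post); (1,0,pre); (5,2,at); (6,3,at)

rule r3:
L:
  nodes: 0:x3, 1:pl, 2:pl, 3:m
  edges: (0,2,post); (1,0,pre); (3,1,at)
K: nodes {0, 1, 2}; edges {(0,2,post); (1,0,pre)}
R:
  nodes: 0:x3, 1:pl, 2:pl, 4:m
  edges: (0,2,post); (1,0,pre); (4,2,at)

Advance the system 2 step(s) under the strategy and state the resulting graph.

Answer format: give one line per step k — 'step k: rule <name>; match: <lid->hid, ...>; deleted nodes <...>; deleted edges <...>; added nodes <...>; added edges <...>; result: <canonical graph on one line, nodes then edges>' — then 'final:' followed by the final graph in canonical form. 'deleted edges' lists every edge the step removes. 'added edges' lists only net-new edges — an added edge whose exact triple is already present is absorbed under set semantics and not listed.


step 1: rule r1; match: 0->3, 1->2, 2->0, 3->8; deleted nodes 8; deleted edges (8,2,at); added nodes 11; added edges (11,0,at); result: nodes: 0:pl, 1:pl, 2:pl, 3:x1, 4:x2, 5:x3, 6:m, 10:m, 11:m edges: (0,5,pre); (2,3,pre); (2,4,pre); (3,0,post); (4,0,post); (4,1,post); (5,2,post); (6,1,at); (10,0,at); (11,0,at)
step 2: rule r3; match: 0->5, 1->0, 2->2, 3->10; deleted nodes 10; deleted edges (10,0,at); added nodes 12; added edges (12,2,at); result: nodes: 0:pl, 1:pl, 2:pl, 3:x1, 4:x2, 5:x3, 6:m, 11:m, 12:m edges: (0,5,pre); (2,3,pre); (2,4,pre); (3,0,post); (4,0,post); (4,1,post); (5,2,post); (6,1,at); (11,0,at); (12,2,at)
final:
nodes: 0:pl, 1:pl, 2:pl, 3:x1, 4:x2, 5:x3, 6:m, 11:m, 12:m
edges: (0,5,pre); (2,3,pre); (2,4,pre); (3,0,post); (4,0,post); (4,1,post); (5,2,post); (6,1,at); (11,0,at); (12,2,at)


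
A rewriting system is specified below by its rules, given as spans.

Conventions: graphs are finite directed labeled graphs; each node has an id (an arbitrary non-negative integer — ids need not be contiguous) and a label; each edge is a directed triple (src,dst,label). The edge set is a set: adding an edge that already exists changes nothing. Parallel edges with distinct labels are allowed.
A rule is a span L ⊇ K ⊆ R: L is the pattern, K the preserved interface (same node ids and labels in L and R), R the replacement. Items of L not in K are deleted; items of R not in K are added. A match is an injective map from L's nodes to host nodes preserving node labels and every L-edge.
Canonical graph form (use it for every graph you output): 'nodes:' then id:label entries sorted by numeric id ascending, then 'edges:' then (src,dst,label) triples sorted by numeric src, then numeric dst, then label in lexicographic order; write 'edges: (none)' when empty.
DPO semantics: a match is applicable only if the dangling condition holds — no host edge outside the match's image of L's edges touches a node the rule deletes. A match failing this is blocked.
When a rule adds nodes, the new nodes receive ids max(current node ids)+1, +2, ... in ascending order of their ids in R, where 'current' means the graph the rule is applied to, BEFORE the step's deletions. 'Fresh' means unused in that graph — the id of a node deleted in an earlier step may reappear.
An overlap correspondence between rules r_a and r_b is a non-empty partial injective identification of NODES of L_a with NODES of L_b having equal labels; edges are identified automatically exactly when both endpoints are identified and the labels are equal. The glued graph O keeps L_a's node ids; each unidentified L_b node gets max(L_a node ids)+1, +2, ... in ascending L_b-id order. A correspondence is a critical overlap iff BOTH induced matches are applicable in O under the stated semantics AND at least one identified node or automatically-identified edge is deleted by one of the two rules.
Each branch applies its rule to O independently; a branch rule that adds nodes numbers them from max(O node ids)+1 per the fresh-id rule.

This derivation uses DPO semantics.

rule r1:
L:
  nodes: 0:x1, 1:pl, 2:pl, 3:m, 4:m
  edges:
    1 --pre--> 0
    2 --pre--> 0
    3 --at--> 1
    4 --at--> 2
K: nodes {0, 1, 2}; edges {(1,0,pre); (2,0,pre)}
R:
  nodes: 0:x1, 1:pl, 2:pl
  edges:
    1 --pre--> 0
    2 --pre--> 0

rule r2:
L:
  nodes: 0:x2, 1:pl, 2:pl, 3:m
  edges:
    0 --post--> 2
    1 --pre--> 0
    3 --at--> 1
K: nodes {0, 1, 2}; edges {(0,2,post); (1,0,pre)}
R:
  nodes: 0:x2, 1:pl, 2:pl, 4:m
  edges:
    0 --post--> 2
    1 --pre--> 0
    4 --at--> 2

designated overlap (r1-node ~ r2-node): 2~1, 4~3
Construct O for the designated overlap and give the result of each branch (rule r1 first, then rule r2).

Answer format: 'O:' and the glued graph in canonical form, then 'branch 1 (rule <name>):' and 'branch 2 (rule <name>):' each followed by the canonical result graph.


O:
nodes: 0:x1, 1:pl, 2:pl, 3:m, 4:m, 5:x2, 6:pl
edges: (1,0,pre); (2,0,pre); (2,5,pre); (3,1,at); (4,2,at); (5,6,post)
branch 1 (rule r1):
nodes: 0:x1, 1:pl, 2:pl, 5:x2, 6:pl
edges: (1,0,pre); (2,0,pre); (2,5,pre); (5,6,post)
branch 2 (rule r2):
nodes: 0:x1, 1:pl, 2:pl, 3:m, 5:x2, 6:pl, 7:m
edges: (1,0,pre); (2,0,pre); (2,5,pre); (3,1,at); (5,6,post); (7,6,at)
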